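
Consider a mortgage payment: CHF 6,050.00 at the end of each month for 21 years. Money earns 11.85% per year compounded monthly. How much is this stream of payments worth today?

This is an ordinary annuity: 252 payments of CHF 6,050.00 at the end of each month.
Periodic rate r = 0.1185/12 per month; n is counted in months.
PV = PMT × [(1 − (1+r)^−n)/r] = 6,050 × [1 − (1+r)^−252] / r = CHF 561,161.72

CHF 561,161.72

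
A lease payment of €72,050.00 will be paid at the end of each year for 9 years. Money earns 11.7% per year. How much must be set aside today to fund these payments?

This is an ordinary annuity: 9 payments of €72,050.00 at the end of each year.
Periodic rate r = 0.117 per year.
PV = PMT × [(1 − (1+r)^−n)/r] = 72,050 × [1 − (1+r)^−9] / r = €388,318.17

€388,318.17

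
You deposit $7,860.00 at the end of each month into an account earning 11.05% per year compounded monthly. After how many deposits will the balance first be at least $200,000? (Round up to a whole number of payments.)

Periodic rate r = 0.1105/12 per month; n is counted in months.
Ordinary annuity FV: 200,000 = 7,860 × [((1+r)^n − 1)/r].
(1+r)^n = 1 + 200,000 × r / 7,860, so n = ln(1 + 200,000·r/7,860) / ln(1+r) = 22.97.
Round up to a whole number of payments: n = 23.

23 payments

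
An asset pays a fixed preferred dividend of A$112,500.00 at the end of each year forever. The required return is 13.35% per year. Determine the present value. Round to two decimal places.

Periodic rate r = 0.1335 per year.
Level perpetuity: PV = PMT / r = 112,500 / (0.1335) = A$842,696.63.

A$842,696.63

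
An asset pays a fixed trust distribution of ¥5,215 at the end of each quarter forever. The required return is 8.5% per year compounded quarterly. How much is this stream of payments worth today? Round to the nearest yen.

¥245,412

Periodic rate r = 0.085/4 per quarter.
Level perpetuity: PV = PMT / r = 5,215 / (0.085/4) = ¥245,412.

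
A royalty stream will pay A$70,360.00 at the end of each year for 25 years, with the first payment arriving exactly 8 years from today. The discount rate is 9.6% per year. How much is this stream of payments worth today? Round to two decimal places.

A$346,811.74

Ordinary annuity of 25 payments, first payment at period 8.
Periodic rate r = 0.096 per year.
The ordinary-annuity PV formula values the stream one period before the first payment (period 7); discount that back 7 periods:
PV₀ = 70,360 × [1 − (1+r)^−25] / r × (1+r)^−7 = A$346,811.74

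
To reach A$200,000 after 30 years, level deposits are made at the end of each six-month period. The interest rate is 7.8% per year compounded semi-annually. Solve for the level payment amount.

Level ordinary annuity; solve FV = PMT × [((1+r)^n − 1)/r] for PMT.
Periodic rate r = 0.078/2 per half-year; n is counted in half-years.
With n = 60: PMT = 200,000 / ([((1+r)^n − 1)/r]) = A$873.50

A$873.50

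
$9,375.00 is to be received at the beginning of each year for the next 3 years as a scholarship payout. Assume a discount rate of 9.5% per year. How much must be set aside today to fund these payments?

$25,755.50

This is an annuity due: 3 payments of $9,375.00 at the beginning of each year.
Periodic rate r = 0.095 per year.
PV = PMT × [(1 − (1+r)^−n)/r] × (1+r) = 9,375 × [1 − (1+r)^−3] / r × (1+r) = $25,755.50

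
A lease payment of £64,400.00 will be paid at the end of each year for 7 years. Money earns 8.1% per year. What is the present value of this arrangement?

This is an ordinary annuity: 7 payments of £64,400.00 at the end of each year.
Periodic rate r = 0.081 per year.
PV = PMT × [(1 − (1+r)^−n)/r] = 64,400 × [1 − (1+r)^−7] / r = £334,146.57

£334,146.57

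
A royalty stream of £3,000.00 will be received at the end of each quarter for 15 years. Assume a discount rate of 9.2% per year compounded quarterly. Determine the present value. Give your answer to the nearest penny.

£97,103.24

This is an ordinary annuity: 60 payments of £3,000.00 at the end of each quarter.
Periodic rate r = 0.092/4 per quarter; n is counted in quarters.
PV = PMT × [(1 − (1+r)^−n)/r] = 3,000 × [1 − (1+r)^−60] / r = £97,103.24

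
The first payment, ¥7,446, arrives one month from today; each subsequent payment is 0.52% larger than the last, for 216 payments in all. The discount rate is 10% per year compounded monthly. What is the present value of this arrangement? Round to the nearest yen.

Periodic rate r = 0.1/12 per month; n is counted in months.
Growing ordinary annuity: PV = PMT₁ × [1 − ((1+g)/(1+r))^n] / (r − g) = 7,446 × [1 − ((1+0.0052)/(1+r))^216] / (r − 0.0052) = ¥1,163,102.

¥1,163,102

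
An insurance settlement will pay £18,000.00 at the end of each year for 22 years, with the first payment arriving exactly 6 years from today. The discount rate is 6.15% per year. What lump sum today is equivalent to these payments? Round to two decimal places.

Ordinary annuity of 22 payments, first payment at period 6.
Periodic rate r = 0.0615 per year.
The ordinary-annuity PV formula values the stream one period before the first payment (period 5); discount that back 5 periods:
PV₀ = 18,000 × [1 − (1+r)^−22] / r × (1+r)^−5 = £158,749.34

£158,749.34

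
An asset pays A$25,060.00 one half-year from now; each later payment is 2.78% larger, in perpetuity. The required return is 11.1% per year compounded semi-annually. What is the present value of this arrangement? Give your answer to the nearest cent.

A$904,693.14

Periodic rate r = 0.111/2 per half-year.
Growing perpetuity (Gordon): PV = PMT₁ / (r − g) = 25,060 / (r − 0.0278) = A$904,693.14.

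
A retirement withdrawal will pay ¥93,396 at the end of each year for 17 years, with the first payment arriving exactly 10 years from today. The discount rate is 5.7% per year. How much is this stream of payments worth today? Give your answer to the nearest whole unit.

¥607,191

Ordinary annuity of 17 payments, first payment at period 10.
Periodic rate r = 0.057 per year.
The ordinary-annuity PV formula values the stream one period before the first payment (period 9); discount that back 9 periods:
PV₀ = 93,396 × [1 − (1+r)^−17] / r × (1+r)^−9 = ¥607,191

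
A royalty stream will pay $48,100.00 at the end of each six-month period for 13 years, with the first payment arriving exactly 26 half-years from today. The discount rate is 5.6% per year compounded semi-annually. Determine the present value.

$441,223.39

Ordinary annuity of 26 payments, first payment at period 26.
Periodic rate r = 0.056/2 per half-year; n is counted in half-years.
The ordinary-annuity PV formula values the stream one period before the first payment (period 25); discount that back 25 periods:
PV₀ = 48,100 × [1 − (1+r)^−26] / r × (1+r)^−25 = $441,223.39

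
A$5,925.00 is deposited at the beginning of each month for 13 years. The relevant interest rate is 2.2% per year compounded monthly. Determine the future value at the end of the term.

This is an annuity due: 156 deposits of A$5,925.00 at the beginning of each month.
Periodic rate r = 0.022/12 per month; n is counted in months.
FV = PMT × [((1+r)^n − 1)/r] × (1+r) = 5,925 × [(1+r)^156 − 1] / r × (1+r) = A$1,070,864.00

A$1,070,864.00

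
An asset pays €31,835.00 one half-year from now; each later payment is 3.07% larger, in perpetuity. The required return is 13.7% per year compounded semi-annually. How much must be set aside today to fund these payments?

Periodic rate r = 0.137/2 per half-year.
Growing perpetuity (Gordon): PV = PMT₁ / (r − g) = 31,835 / (r − 0.0307) = €842,195.77.

€842,195.77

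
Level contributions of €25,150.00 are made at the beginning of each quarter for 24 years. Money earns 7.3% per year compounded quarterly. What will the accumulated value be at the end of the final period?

This is an annuity due: 96 deposits of €25,150.00 at the beginning of each quarter.
Periodic rate r = 0.073/4 per quarter; n is counted in quarters.
FV = PMT × [((1+r)^n − 1)/r] × (1+r) = 25,150 × [(1+r)^96 − 1] / r × (1+r) = €6,561,180.21

€6,561,180.21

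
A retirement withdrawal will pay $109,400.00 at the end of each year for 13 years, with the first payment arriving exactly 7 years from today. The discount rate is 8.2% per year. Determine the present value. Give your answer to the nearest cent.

$532,997.64

Ordinary annuity of 13 payments, first payment at period 7.
Periodic rate r = 0.082 per year.
The ordinary-annuity PV formula values the stream one period before the first payment (period 6); discount that back 6 periods:
PV₀ = 109,400 × [1 − (1+r)^−13] / r × (1+r)^−6 = $532,997.64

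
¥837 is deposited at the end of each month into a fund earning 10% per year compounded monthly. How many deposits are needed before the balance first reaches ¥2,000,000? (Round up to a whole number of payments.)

Periodic rate r = 0.1/12 per month; n is counted in months.
Ordinary annuity FV: 2,000,000 = 837 × [((1+r)^n − 1)/r].
(1+r)^n = 1 + 2,000,000 × r / 837, so n = ln(1 + 2,000,000·r/837) / ln(1+r) = 366.36.
Round up to a whole number of payments: n = 367.

367 payments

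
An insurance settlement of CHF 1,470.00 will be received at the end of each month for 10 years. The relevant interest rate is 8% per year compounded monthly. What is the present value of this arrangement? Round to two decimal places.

This is an ordinary annuity: 120 payments of CHF 1,470.00 at the end of each month.
Periodic rate r = 0.08/12 per month; n is counted in months.
PV = PMT × [(1 − (1+r)^−n)/r] = 1,470 × [1 − (1+r)^−120] / r = CHF 121,159.58

CHF 121,159.58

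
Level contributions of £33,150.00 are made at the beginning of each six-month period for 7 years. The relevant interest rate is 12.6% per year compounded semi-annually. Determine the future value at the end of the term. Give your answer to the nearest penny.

£756,314.31

This is an annuity due: 14 deposits of £33,150.00 at the beginning of each six-month period.
Periodic rate r = 0.126/2 per half-year; n is counted in half-years.
FV = PMT × [((1+r)^n − 1)/r] × (1+r) = 33,150 × [(1+r)^14 − 1] / r × (1+r) = £756,314.31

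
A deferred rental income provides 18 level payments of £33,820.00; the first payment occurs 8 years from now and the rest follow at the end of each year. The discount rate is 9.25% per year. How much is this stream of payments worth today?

£156,785.52

Ordinary annuity of 18 payments, first payment at period 8.
Periodic rate r = 0.0925 per year.
The ordinary-annuity PV formula values the stream one period before the first payment (period 7); discount that back 7 periods:
PV₀ = 33,820 × [1 − (1+r)^−18] / r × (1+r)^−7 = £156,785.52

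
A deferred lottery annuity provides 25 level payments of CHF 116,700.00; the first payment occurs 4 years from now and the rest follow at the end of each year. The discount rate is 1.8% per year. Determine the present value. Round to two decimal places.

CHF 2,211,231.34

Ordinary annuity of 25 payments, first payment at period 4.
Periodic rate r = 0.018 per year.
The ordinary-annuity PV formula values the stream one period before the first payment (period 3); discount that back 3 periods:
PV₀ = 116,700 × [1 − (1+r)^−25] / r × (1+r)^−3 = CHF 2,211,231.34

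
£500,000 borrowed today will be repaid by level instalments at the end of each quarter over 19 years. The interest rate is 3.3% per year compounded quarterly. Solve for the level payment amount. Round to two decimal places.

£8,881.81

Level ordinary annuity; solve PV = PMT × [(1 − (1+r)^−n)/r] for PMT.
Periodic rate r = 0.033/4 per quarter; n is counted in quarters.
With n = 76: PMT = 500,000 / ([(1 − (1+r)^−n)/r]) = £8,881.81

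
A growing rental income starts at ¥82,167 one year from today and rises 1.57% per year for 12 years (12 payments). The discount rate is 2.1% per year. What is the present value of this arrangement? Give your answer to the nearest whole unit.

¥938,624

Periodic rate r = 0.021 per year.
Growing ordinary annuity: PV = PMT₁ × [1 − ((1+g)/(1+r))^n] / (r − g) = 82,167 × [1 − ((1+0.0157)/(1+r))^12] / (r − 0.0157) = ¥938,624.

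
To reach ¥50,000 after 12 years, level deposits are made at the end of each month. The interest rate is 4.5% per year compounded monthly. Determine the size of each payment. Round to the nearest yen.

Level ordinary annuity; solve FV = PMT × [((1+r)^n − 1)/r] for PMT.
Periodic rate r = 0.045/12 per month; n is counted in months.
With n = 144: PMT = 50,000 / ([((1+r)^n − 1)/r]) = ¥263

¥263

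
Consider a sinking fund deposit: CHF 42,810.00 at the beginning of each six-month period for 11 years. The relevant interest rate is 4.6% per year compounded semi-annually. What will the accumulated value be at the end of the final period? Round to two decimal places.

This is an annuity due: 22 deposits of CHF 42,810.00 at the beginning of each six-month period.
Periodic rate r = 0.046/2 per half-year; n is counted in half-years.
FV = PMT × [((1+r)^n − 1)/r] × (1+r) = 42,810 × [(1+r)^22 − 1] / r × (1+r) = CHF 1,236,083.18

CHF 1,236,083.18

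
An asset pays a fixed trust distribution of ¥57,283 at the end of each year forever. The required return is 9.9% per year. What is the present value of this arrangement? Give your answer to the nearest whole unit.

Periodic rate r = 0.099 per year.
Level perpetuity: PV = PMT / r = 57,283 / (0.099) = ¥578,616.

¥578,616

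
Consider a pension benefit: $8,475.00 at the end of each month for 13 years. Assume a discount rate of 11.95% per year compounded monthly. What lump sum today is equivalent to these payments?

This is an ordinary annuity: 156 payments of $8,475.00 at the end of each month.
Periodic rate r = 0.1195/12 per month; n is counted in months.
PV = PMT × [(1 − (1+r)^−n)/r] = 8,475 × [1 − (1+r)^−156] / r = $669,655.85

$669,655.85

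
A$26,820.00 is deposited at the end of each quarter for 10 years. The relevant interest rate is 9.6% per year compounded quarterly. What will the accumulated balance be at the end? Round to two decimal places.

This is an ordinary annuity: 40 deposits of A$26,820.00 at the end of each quarter.
Periodic rate r = 0.096/4 per quarter; n is counted in quarters.
FV = PMT × [((1+r)^n − 1)/r] = 26,820 × [(1+r)^40 − 1] / r = A$1,768,164.24

A$1,768,164.24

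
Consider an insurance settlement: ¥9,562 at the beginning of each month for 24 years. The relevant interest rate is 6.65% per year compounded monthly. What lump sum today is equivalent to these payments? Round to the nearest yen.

¥1,381,781

This is an annuity due: 288 payments of ¥9,562 at the beginning of each month.
Periodic rate r = 0.0665/12 per month; n is counted in months.
PV = PMT × [(1 − (1+r)^−n)/r] × (1+r) = 9,562 × [1 − (1+r)^−288] / r × (1+r) = ¥1,381,781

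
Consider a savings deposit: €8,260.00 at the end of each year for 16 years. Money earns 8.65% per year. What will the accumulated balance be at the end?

This is an ordinary annuity: 16 deposits of €8,260.00 at the end of each year.
Periodic rate r = 0.0865 per year.
FV = PMT × [((1+r)^n − 1)/r] = 8,260 × [(1+r)^16 − 1] / r = €264,622.36

€264,622.36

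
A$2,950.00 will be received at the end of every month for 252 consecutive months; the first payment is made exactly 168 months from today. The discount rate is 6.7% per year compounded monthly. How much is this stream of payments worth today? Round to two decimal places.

Ordinary annuity of 252 payments, first payment at period 168.
Periodic rate r = 0.067/12 per month; n is counted in months.
The ordinary-annuity PV formula values the stream one period before the first payment (period 167); discount that back 167 periods:
PV₀ = 2,950 × [1 − (1+r)^−252] / r × (1+r)^−167 = A$157,244.90

A$157,244.90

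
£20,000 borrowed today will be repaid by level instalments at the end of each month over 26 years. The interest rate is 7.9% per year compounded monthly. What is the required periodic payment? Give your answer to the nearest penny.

Level ordinary annuity; solve PV = PMT × [(1 − (1+r)^−n)/r] for PMT.
Periodic rate r = 0.079/12 per month; n is counted in months.
With n = 312: PMT = 20,000 / ([(1 − (1+r)^−n)/r]) = £151.18

£151.18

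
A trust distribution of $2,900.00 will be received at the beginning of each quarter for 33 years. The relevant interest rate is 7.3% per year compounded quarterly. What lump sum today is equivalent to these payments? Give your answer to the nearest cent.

This is an annuity due: 132 payments of $2,900.00 at the beginning of each quarter.
Periodic rate r = 0.073/4 per quarter; n is counted in quarters.
PV = PMT × [(1 − (1+r)^−n)/r] × (1+r) = 2,900 × [1 − (1+r)^−132] / r × (1+r) = $146,937.69

$146,937.69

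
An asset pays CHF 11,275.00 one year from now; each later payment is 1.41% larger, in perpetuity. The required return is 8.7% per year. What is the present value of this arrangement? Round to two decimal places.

CHF 154,663.92

Periodic rate r = 0.087 per year.
Growing perpetuity (Gordon): PV = PMT₁ / (r − g) = 11,275 / (r − 0.0141) = CHF 154,663.92.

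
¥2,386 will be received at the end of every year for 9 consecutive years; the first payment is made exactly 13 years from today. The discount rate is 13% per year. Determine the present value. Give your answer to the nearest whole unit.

Ordinary annuity of 9 payments, first payment at period 13.
Periodic rate r = 0.13 per year.
The ordinary-annuity PV formula values the stream one period before the first payment (period 12); discount that back 12 periods:
PV₀ = 2,386 × [1 − (1+r)^−9] / r × (1+r)^−12 = ¥2,825

¥2,825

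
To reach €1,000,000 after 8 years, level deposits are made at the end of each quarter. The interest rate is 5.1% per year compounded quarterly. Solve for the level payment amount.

Level ordinary annuity; solve FV = PMT × [((1+r)^n − 1)/r] for PMT.
Periodic rate r = 0.051/4 per quarter; n is counted in quarters.
With n = 32: PMT = 1,000,000 / ([((1+r)^n − 1)/r]) = €25,503.38

€25,503.38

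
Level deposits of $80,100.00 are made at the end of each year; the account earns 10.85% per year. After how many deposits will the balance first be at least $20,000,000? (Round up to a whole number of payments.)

33 payments

Periodic rate r = 0.1085 per year.
Ordinary annuity FV: 20,000,000 = 80,100 × [((1+r)^n − 1)/r].
(1+r)^n = 1 + 20,000,000 × r / 80,100, so n = ln(1 + 20,000,000·r/80,100) / ln(1+r) = 32.38.
Round up to a whole number of payments: n = 33.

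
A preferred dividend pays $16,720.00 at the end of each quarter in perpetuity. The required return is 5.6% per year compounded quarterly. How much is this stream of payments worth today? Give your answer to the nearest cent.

$1,194,285.71

Periodic rate r = 0.056/4 per quarter.
Level perpetuity: PV = PMT / r = 16,720 / (0.056/4) = $1,194,285.71.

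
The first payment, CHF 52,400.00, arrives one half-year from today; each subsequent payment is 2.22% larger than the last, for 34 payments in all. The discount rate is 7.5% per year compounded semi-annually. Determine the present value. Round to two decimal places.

CHF 1,358,200.18

Periodic rate r = 0.075/2 per half-year; n is counted in half-years.
Growing ordinary annuity: PV = PMT₁ × [1 − ((1+g)/(1+r))^n] / (r − g) = 52,400 × [1 − ((1+0.0222)/(1+r))^34] / (r − 0.0222) = CHF 1,358,200.18.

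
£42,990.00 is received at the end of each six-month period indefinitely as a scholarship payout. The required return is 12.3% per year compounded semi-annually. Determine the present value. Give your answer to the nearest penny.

Periodic rate r = 0.123/2 per half-year.
Level perpetuity: PV = PMT / r = 42,990 / (0.123/2) = £699,024.39.

£699,024.39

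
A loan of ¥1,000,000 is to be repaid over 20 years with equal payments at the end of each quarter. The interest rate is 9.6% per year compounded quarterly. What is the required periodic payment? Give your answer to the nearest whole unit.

¥28,234

Level ordinary annuity; solve PV = PMT × [(1 − (1+r)^−n)/r] for PMT.
Periodic rate r = 0.096/4 per quarter; n is counted in quarters.
With n = 80: PMT = 1,000,000 / ([(1 − (1+r)^−n)/r]) = ¥28,234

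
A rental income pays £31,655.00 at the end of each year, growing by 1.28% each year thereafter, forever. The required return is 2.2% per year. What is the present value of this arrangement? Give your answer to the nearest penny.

£3,440,760.87

Periodic rate r = 0.022 per year.
Growing perpetuity (Gordon): PV = PMT₁ / (r − g) = 31,655 / (r − 0.0128) = £3,440,760.87.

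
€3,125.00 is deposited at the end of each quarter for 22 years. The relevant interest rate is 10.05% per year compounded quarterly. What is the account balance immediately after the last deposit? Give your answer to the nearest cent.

This is an ordinary annuity: 88 deposits of €3,125.00 at the end of each quarter.
Periodic rate r = 0.1005/4 per quarter; n is counted in quarters.
FV = PMT × [((1+r)^n − 1)/r] = 3,125 × [(1+r)^88 − 1] / r = €979,966.31

€979,966.31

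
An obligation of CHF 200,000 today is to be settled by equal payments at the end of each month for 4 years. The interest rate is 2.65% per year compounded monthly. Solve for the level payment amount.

CHF 4,396.00

Level ordinary annuity; solve PV = PMT × [(1 − (1+r)^−n)/r] for PMT.
Periodic rate r = 0.0265/12 per month; n is counted in months.
With n = 48: PMT = 200,000 / ([(1 − (1+r)^−n)/r]) = CHF 4,396.00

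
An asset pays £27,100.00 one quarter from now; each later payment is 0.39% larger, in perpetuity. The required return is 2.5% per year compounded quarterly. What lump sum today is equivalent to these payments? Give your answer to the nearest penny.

£11,531,914.89

Periodic rate r = 0.025/4 per quarter.
Growing perpetuity (Gordon): PV = PMT₁ / (r − g) = 27,100 / (r − 0.0039) = £11,531,914.89.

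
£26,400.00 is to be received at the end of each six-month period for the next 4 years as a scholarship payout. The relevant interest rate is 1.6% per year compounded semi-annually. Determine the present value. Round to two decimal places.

This is an ordinary annuity: 8 payments of £26,400.00 at the end of each six-month period.
Periodic rate r = 0.016/2 per half-year; n is counted in half-years.
PV = PMT × [(1 − (1+r)^−n)/r] = 26,400 × [1 − (1+r)^−8] / r = £203,795.18

£203,795.18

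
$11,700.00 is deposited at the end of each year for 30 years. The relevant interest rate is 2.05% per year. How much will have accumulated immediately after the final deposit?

$478,381.30

This is an ordinary annuity: 30 deposits of $11,700.00 at the end of each year.
Periodic rate r = 0.0205 per year.
FV = PMT × [((1+r)^n − 1)/r] = 11,700 × [(1+r)^30 − 1] / r = $478,381.30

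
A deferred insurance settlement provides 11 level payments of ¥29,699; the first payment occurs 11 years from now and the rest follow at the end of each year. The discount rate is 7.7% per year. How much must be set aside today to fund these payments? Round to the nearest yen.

Ordinary annuity of 11 payments, first payment at period 11.
Periodic rate r = 0.077 per year.
The ordinary-annuity PV formula values the stream one period before the first payment (period 10); discount that back 10 periods:
PV₀ = 29,699 × [1 − (1+r)^−11] / r × (1+r)^−10 = ¥102,463

¥102,463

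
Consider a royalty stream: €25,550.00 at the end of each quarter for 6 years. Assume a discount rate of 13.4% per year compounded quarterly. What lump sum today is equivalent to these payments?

€416,831.17

This is an ordinary annuity: 24 payments of €25,550.00 at the end of each quarter.
Periodic rate r = 0.134/4 per quarter; n is counted in quarters.
PV = PMT × [(1 − (1+r)^−n)/r] = 25,550 × [1 − (1+r)^−24] / r = €416,831.17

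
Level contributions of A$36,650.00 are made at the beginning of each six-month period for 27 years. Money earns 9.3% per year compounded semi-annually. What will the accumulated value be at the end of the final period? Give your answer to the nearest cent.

A$8,775,345.74

This is an annuity due: 54 deposits of A$36,650.00 at the beginning of each six-month period.
Periodic rate r = 0.093/2 per half-year; n is counted in half-years.
FV = PMT × [((1+r)^n − 1)/r] × (1+r) = 36,650 × [(1+r)^54 − 1] / r × (1+r) = A$8,775,345.74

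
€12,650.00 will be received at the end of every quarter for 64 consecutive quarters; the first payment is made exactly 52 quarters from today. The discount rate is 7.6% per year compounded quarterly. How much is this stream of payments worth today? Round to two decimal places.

€178,511.76

Ordinary annuity of 64 payments, first payment at period 52.
Periodic rate r = 0.076/4 per quarter; n is counted in quarters.
The ordinary-annuity PV formula values the stream one period before the first payment (period 51); discount that back 51 periods:
PV₀ = 12,650 × [1 − (1+r)^−64] / r × (1+r)^−51 = €178,511.76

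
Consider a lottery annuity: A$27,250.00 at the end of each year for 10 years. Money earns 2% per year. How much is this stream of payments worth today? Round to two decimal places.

A$244,775.44

This is an ordinary annuity: 10 payments of A$27,250.00 at the end of each year.
Periodic rate r = 0.02 per year.
PV = PMT × [(1 − (1+r)^−n)/r] = 27,250 × [1 − (1+r)^−10] / r = A$244,775.44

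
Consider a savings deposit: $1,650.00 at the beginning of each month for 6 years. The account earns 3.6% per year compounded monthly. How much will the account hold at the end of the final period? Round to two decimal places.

This is an annuity due: 72 deposits of $1,650.00 at the beginning of each month.
Periodic rate r = 0.036/12 per month; n is counted in months.
FV = PMT × [((1+r)^n − 1)/r] × (1+r) = 1,650 × [(1+r)^72 − 1] / r × (1+r) = $132,782.78

$132,782.78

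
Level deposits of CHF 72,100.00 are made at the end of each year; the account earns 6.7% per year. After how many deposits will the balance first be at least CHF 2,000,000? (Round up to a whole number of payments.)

Periodic rate r = 0.067 per year.
Ordinary annuity FV: 2,000,000 = 72,100 × [((1+r)^n − 1)/r].
(1+r)^n = 1 + 2,000,000 × r / 72,100, so n = ln(1 + 2,000,000·r/72,100) / ln(1+r) = 16.20.
Round up to a whole number of payments: n = 17.

17 payments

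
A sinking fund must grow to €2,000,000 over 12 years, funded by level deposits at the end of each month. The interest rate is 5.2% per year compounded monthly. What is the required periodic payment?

Level ordinary annuity; solve FV = PMT × [((1+r)^n − 1)/r] for PMT.
Periodic rate r = 0.052/12 per month; n is counted in months.
With n = 144: PMT = 2,000,000 / ([((1+r)^n − 1)/r]) = €10,032.44

€10,032.44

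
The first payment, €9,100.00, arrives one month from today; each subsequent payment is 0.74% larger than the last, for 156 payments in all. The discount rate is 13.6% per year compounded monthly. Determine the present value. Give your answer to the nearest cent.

Periodic rate r = 0.136/12 per month; n is counted in months.
Growing ordinary annuity: PV = PMT₁ × [1 − ((1+g)/(1+r))^n] / (r − g) = 9,100 × [1 − ((1+0.0074)/(1+r))^156] / (r − 0.0074) = €1,053,850.68.

€1,053,850.68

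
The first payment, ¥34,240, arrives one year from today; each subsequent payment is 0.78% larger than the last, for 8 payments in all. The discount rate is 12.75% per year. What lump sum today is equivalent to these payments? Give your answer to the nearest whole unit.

Periodic rate r = 0.1275 per year.
Growing ordinary annuity: PV = PMT₁ × [1 − ((1+g)/(1+r))^n] / (r − g) = 34,240 × [1 − ((1+0.0078)/(1+r))^8] / (r − 0.0078) = ¥169,501.

¥169,501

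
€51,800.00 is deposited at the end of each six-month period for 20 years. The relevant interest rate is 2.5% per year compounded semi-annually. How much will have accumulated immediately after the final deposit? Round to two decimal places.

This is an ordinary annuity: 40 deposits of €51,800.00 at the end of each six-month period.
Periodic rate r = 0.025/2 per half-year; n is counted in half-years.
FV = PMT × [((1+r)^n − 1)/r] = 51,800 × [(1+r)^40 − 1] / r = €2,667,159.06

€2,667,159.06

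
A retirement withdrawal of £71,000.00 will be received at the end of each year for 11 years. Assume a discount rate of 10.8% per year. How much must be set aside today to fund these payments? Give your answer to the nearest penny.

£444,643.86

This is an ordinary annuity: 11 payments of £71,000.00 at the end of each year.
Periodic rate r = 0.108 per year.
PV = PMT × [(1 − (1+r)^−n)/r] = 71,000 × [1 − (1+r)^−11] / r = £444,643.86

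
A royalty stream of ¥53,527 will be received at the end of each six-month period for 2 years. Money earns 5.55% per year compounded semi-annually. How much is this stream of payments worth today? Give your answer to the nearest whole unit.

¥200,040

This is an ordinary annuity: 4 payments of ¥53,527 at the end of each six-month period.
Periodic rate r = 0.0555/2 per half-year; n is counted in half-years.
PV = PMT × [(1 − (1+r)^−n)/r] = 53,527 × [1 − (1+r)^−4] / r = ¥200,040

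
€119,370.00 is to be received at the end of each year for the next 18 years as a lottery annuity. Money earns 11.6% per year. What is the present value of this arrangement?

€886,332.75

This is an ordinary annuity: 18 payments of €119,370.00 at the end of each year.
Periodic rate r = 0.116 per year.
PV = PMT × [(1 − (1+r)^−n)/r] = 119,370 × [1 − (1+r)^−18] / r = €886,332.75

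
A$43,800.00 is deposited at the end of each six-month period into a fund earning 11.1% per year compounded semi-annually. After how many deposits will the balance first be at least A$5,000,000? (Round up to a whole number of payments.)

37 payments

Periodic rate r = 0.111/2 per half-year; n is counted in half-years.
Ordinary annuity FV: 5,000,000 = 43,800 × [((1+r)^n − 1)/r].
(1+r)^n = 1 + 5,000,000 × r / 43,800, so n = ln(1 + 5,000,000·r/43,800) / ln(1+r) = 36.89.
Round up to a whole number of payments: n = 37.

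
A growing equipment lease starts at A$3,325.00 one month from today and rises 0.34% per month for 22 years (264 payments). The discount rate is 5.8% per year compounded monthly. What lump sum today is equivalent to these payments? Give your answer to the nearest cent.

A$728,360.91

Periodic rate r = 0.058/12 per month; n is counted in months.
Growing ordinary annuity: PV = PMT₁ × [1 − ((1+g)/(1+r))^n] / (r − g) = 3,325 × [1 − ((1+0.0034)/(1+r))^264] / (r − 0.0034) = A$728,360.91.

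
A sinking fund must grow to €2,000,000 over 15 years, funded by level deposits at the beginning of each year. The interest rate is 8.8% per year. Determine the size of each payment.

€63,599.05

Level annuity due; solve FV = PMT × [((1+r)^n − 1)/r] × (1+r) for PMT.
Periodic rate r = 0.088 per year.
With n = 15: PMT = 2,000,000 / ([((1+r)^n − 1)/r] × (1+r)) = €63,599.05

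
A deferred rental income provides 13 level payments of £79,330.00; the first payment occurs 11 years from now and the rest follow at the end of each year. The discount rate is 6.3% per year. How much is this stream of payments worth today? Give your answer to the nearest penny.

£374,630.62

Ordinary annuity of 13 payments, first payment at period 11.
Periodic rate r = 0.063 per year.
The ordinary-annuity PV formula values the stream one period before the first payment (period 10); discount that back 10 periods:
PV₀ = 79,330 × [1 − (1+r)^−13] / r × (1+r)^−10 = £374,630.62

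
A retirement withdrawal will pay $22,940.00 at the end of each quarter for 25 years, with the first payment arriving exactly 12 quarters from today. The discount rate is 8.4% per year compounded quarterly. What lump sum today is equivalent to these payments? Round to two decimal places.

$760,370.53

Ordinary annuity of 100 payments, first payment at period 12.
Periodic rate r = 0.084/4 per quarter; n is counted in quarters.
The ordinary-annuity PV formula values the stream one period before the first payment (period 11); discount that back 11 periods:
PV₀ = 22,940 × [1 − (1+r)^−100] / r × (1+r)^−11 = $760,370.53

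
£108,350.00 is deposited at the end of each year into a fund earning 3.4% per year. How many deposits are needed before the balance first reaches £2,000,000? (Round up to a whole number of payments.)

Periodic rate r = 0.034 per year.
Ordinary annuity FV: 2,000,000 = 108,350 × [((1+r)^n − 1)/r].
(1+r)^n = 1 + 2,000,000 × r / 108,350, so n = ln(1 + 2,000,000·r/108,350) / ln(1+r) = 14.57.
Round up to a whole number of payments: n = 15.

15 payments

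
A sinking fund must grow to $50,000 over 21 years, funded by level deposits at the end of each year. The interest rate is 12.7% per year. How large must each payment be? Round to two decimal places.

Level ordinary annuity; solve FV = PMT × [((1+r)^n − 1)/r] for PMT.
Periodic rate r = 0.127 per year.
With n = 21: PMT = 50,000 / ([((1+r)^n − 1)/r]) = $561.25

$561.25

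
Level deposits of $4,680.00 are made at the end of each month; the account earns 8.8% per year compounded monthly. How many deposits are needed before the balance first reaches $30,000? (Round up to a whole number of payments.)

7 payments

Periodic rate r = 0.088/12 per month; n is counted in months.
Ordinary annuity FV: 30,000 = 4,680 × [((1+r)^n − 1)/r].
(1+r)^n = 1 + 30,000 × r / 4,680, so n = ln(1 + 30,000·r/4,680) / ln(1+r) = 6.29.
Round up to a whole number of payments: n = 7.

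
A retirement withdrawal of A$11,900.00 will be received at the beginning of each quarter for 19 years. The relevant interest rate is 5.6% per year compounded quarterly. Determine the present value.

This is an annuity due: 76 payments of A$11,900.00 at the beginning of each quarter.
Periodic rate r = 0.056/4 per quarter; n is counted in quarters.
PV = PMT × [(1 − (1+r)^−n)/r] × (1+r) = 11,900 × [1 − (1+r)^−76] / r × (1+r) = A$562,278.96

A$562,278.96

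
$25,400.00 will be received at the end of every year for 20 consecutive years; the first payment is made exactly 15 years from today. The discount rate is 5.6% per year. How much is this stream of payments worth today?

$140,386.49

Ordinary annuity of 20 payments, first payment at period 15.
Periodic rate r = 0.056 per year.
The ordinary-annuity PV formula values the stream one period before the first payment (period 14); discount that back 14 periods:
PV₀ = 25,400 × [1 − (1+r)^−20] / r × (1+r)^−14 = $140,386.49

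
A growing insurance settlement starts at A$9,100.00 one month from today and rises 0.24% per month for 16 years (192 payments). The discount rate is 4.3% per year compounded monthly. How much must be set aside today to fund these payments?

A$1,558,779.82

Periodic rate r = 0.043/12 per month; n is counted in months.
Growing ordinary annuity: PV = PMT₁ × [1 − ((1+g)/(1+r))^n] / (r − g) = 9,100 × [1 − ((1+0.0024)/(1+r))^192] / (r − 0.0024) = A$1,558,779.82.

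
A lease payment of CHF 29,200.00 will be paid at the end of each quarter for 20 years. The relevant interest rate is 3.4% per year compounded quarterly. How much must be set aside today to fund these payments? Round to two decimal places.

This is an ordinary annuity: 80 payments of CHF 29,200.00 at the end of each quarter.
Periodic rate r = 0.034/4 per quarter; n is counted in quarters.
PV = PMT × [(1 − (1+r)^−n)/r] = 29,200 × [1 − (1+r)^−80] / r = CHF 1,689,907.18

CHF 1,689,907.18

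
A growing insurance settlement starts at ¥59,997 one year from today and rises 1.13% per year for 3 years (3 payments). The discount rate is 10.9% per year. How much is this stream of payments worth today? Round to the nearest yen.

¥148,422

Periodic rate r = 0.109 per year.
Growing ordinary annuity: PV = PMT₁ × [1 − ((1+g)/(1+r))^n] / (r − g) = 59,997 × [1 − ((1+0.0113)/(1+r))^3] / (r − 0.0113) = ¥148,422.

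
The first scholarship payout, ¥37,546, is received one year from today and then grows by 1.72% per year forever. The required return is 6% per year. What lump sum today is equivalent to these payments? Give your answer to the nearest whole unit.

Periodic rate r = 0.06 per year.
Growing perpetuity (Gordon): PV = PMT₁ / (r − g) = 37,546 / (r − 0.0172) = ¥877,243.

¥877,243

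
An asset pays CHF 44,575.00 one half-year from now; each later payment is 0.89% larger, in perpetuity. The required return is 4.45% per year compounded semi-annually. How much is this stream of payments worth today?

CHF 3,338,951.31

Periodic rate r = 0.0445/2 per half-year.
Growing perpetuity (Gordon): PV = PMT₁ / (r − g) = 44,575 / (r − 0.0089) = CHF 3,338,951.31.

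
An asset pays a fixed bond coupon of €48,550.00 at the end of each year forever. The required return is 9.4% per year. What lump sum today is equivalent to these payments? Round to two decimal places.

Periodic rate r = 0.094 per year.
Level perpetuity: PV = PMT / r = 48,550 / (0.094) = €516,489.36.

€516,489.36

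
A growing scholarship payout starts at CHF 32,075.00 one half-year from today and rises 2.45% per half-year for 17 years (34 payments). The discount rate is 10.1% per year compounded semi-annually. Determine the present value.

CHF 707,474.11

Periodic rate r = 0.101/2 per half-year; n is counted in half-years.
Growing ordinary annuity: PV = PMT₁ × [1 − ((1+g)/(1+r))^n] / (r − g) = 32,075 × [1 − ((1+0.0245)/(1+r))^34] / (r − 0.0245) = CHF 707,474.11.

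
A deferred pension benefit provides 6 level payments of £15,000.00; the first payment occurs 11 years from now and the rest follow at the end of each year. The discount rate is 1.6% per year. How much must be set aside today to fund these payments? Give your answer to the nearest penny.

Ordinary annuity of 6 payments, first payment at period 11.
Periodic rate r = 0.016 per year.
The ordinary-annuity PV formula values the stream one period before the first payment (period 10); discount that back 10 periods:
PV₀ = 15,000 × [1 − (1+r)^−6] / r × (1+r)^−10 = £72,666.96

£72,666.96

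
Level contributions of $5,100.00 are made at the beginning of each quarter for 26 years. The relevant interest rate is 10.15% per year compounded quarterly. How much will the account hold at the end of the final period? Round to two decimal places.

This is an annuity due: 104 deposits of $5,100.00 at the beginning of each quarter.
Periodic rate r = 0.1015/4 per quarter; n is counted in quarters.
FV = PMT × [((1+r)^n − 1)/r] × (1+r) = 5,100 × [(1+r)^104 − 1] / r × (1+r) = $2,585,495.59

$2,585,495.59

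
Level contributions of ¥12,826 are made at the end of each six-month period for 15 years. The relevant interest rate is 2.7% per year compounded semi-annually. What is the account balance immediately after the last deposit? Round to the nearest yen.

This is an ordinary annuity: 30 deposits of ¥12,826 at the end of each six-month period.
Periodic rate r = 0.027/2 per half-year; n is counted in half-years.
FV = PMT × [((1+r)^n − 1)/r] = 12,826 × [(1+r)^30 − 1] / r = ¥470,520

¥470,520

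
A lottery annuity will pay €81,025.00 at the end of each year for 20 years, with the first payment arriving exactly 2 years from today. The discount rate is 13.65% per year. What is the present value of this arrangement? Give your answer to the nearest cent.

€481,882.64

Ordinary annuity of 20 payments, first payment at period 2.
Periodic rate r = 0.1365 per year.
The ordinary-annuity PV formula values the stream one period before the first payment (period 1); discount that back 1 periods:
PV₀ = 81,025 × [1 − (1+r)^−20] / r × (1+r)^−1 = €481,882.64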